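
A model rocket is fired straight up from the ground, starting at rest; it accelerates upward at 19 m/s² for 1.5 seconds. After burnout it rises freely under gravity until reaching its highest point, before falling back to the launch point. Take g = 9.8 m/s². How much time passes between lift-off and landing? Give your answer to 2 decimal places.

7.99 s

Phase 1 (powered ascent): v₀ = 0 m/s, a = 19 m/s².
v = v₀ + at = 0 + (19)(1.5) = 28.5 m/s
Δx = v₀t + ½at² = 0·1.5 + 0.5·19·1.5² = 21.4 m

Phase 2 (coasting upward): v₀ = 28.5 m/s, a = -9.8 m/s².
v = v₀ + at → t = (0 − 28.5) / -9.8 = 2.91 s
v² = v₀² + 2aΔx → Δx = (0² − 28.5²)/(2·-9.8) = 41.4 m

Phase 3 (free fall): v₀ = 0 m/s, a = -9.8 m/s².
Falls 62.8 m from rest: t = √(2·62.8/9.8) = 3.58 s; v = g·t = 35.1 m/s.
Total time = 1.50 + 2.91 + 3.58 = 7.99 s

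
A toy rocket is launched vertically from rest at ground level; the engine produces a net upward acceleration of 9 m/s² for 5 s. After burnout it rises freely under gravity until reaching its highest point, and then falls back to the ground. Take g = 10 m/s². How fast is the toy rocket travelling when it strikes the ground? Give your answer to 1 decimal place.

65.4 m/s

Phase 1 (powered ascent): v₀ = 0 m/s, a = 9 m/s².
v = v₀ + at = 0 + (9)(5) = 45.0 m/s
Δx = v₀t + ½at² = 0·5 + 0.5·9·5² = 112 m

Phase 2 (coasting upward): v₀ = 45.0 m/s, a = -10 m/s².
v = v₀ + at → t = (0 − 45.0) / -10 = 4.50 s
v² = v₀² + 2aΔx → Δx = (0² − 45.0²)/(2·-10) = 101 m

Phase 3 (free fall): v₀ = 0 m/s, a = -10 m/s².
Falls 214 m from rest: t = √(2·214/10) = 6.54 s; v = g·t = 65.4 m/s.
Impact speed = 65.4 m/s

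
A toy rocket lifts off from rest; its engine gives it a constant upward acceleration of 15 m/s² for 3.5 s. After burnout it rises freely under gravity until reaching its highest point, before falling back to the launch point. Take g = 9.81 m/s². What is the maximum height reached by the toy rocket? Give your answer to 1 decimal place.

Phase 1 (powered ascent): v₀ = 0 m/s, a = 15 m/s².
v = v₀ + at = 0 + (15)(3.5) = 52.5 m/s
Δx = v₀t + ½at² = 0·3.5 + 0.5·15·3.5² = 91.9 m

Phase 2 (coasting upward): v₀ = 52.5 m/s, a = -9.81 m/s².
v = v₀ + at → t = (0 − 52.5) / -9.81 = 5.35 s
v² = v₀² + 2aΔx → Δx = (0² − 52.5²)/(2·-9.81) = 140 m
Maximum height = 91.9 + 140 = 232 m

232.4 m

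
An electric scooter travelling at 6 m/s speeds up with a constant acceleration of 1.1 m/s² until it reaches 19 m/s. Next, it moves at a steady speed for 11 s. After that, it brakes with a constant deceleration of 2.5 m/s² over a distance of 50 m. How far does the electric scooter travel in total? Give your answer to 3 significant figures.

407 m

Phase 1 (accelerating): v₀ = 6.00 m/s, a = 1.1 m/s².
v = v₀ + at → t = (19 − 6.00) / 1.1 = 11.8 s
v² = v₀² + 2aΔx → Δx = (19² − 6.00²)/(2·1.1) = 148 m

Phase 2 (constant speed): v₀ = 19.0 m/s, a = 0 m/s².
v = v₀ + at = 19.0 + (0)(11) = 19.0 m/s
Δx = v₀t + ½at² = 19.0·11 + 0.5·0·11² = 209 m

Phase 3 (decelerating): v₀ = 19.0 m/s, a = -2.5 m/s².
v² = v₀² + 2aΔx = 19.0² + 2·-2.5·50 = 111 → v = 10.5 m/s
t = (v − v₀)/a = (10.5 − 19.0)/-2.5 = 3.39 s
Total distance = 148 + 209 + 50.0 = 407 m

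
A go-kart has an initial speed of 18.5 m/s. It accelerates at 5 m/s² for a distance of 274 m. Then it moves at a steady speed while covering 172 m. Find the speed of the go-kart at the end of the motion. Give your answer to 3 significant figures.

55.5 m/s

Phase 1 (accelerating): v₀ = 18.5 m/s, a = 5 m/s².
v² = v₀² + 2aΔx = 18.5² + 2·5·274 = 3080 → v = 55.5 m/s
t = (v − v₀)/a = (55.5 − 18.5)/5 = 7.40 s

Phase 2 (constant speed): v₀ = 55.5 m/s, a = 0 m/s².
Constant speed: t = d/v = 172/55.5 = 3.10 s
Final speed = 55.5 m/s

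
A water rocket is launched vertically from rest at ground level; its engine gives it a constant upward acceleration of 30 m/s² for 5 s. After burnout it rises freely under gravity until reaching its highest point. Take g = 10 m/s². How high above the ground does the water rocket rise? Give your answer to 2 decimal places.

1500.00 m

Phase 1 (powered ascent): v₀ = 0 m/s, a = 30 m/s².
v = v₀ + at = 0 + (30)(5) = 150 m/s
Δx = v₀t + ½at² = 0·5 + 0.5·30·5² = 375 m

Phase 2 (coasting upward): v₀ = 150 m/s, a = -10 m/s².
v = v₀ + at → t = (0 − 150) / -10 = 15.0 s
v² = v₀² + 2aΔx → Δx = (0² − 150²)/(2·-10) = 1120 m
Maximum height = 375 + 1120 = 1500 m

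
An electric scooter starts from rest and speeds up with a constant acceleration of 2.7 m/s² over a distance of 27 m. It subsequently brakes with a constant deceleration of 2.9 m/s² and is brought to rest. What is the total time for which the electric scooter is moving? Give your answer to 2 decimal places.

Phase 1 (accelerating): v₀ = 0 m/s, a = 2.7 m/s².
v² = v₀² + 2aΔx = 0² + 2·2.7·27 = 146 → v = 12.1 m/s
t = (v − v₀)/a = (12.1 − 0)/2.7 = 4.47 s

Phase 2 (decelerating): v₀ = 12.1 m/s, a = -2.9 m/s².
v = v₀ + at → t = (0 − 12.1) / -2.9 = 4.16 s
v² = v₀² + 2aΔx → Δx = (0² − 12.1²)/(2·-2.9) = 25.1 m
Total time = 4.47 + 4.16 = 8.64 s

8.64 s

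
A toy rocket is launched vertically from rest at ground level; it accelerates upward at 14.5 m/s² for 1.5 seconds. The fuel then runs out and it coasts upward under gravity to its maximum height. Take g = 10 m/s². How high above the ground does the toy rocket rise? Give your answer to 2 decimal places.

39.97 m

Phase 1 (powered ascent): v₀ = 0 m/s, a = 14.5 m/s².
v = v₀ + at = 0 + (14.5)(1.5) = 21.8 m/s
Δx = v₀t + ½at² = 0·1.5 + 0.5·14.5·1.5² = 16.3 m

Phase 2 (coasting upward): v₀ = 21.8 m/s, a = -10 m/s².
v = v₀ + at → t = (0 − 21.8) / -10 = 2.17 s
v² = v₀² + 2aΔx → Δx = (0² − 21.8²)/(2·-10) = 23.7 m
Maximum height = 16.3 + 23.7 = 40.0 m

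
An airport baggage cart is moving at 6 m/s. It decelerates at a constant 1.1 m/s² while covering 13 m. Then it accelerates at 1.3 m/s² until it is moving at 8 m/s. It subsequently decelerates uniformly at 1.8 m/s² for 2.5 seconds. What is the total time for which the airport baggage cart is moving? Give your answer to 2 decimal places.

Phase 1 (decelerating): v₀ = 6.00 m/s, a = -1.1 m/s².
v² = v₀² + 2aΔx = 6.00² + 2·-1.1·13 = 7.40 → v = 2.72 m/s
t = (v − v₀)/a = (2.72 − 6.00)/-1.1 = 2.98 s

Phase 2 (accelerating): v₀ = 2.72 m/s, a = 1.3 m/s².
v = v₀ + at → t = (8 − 2.72) / 1.3 = 4.06 s
v² = v₀² + 2aΔx → Δx = (8² − 2.72²)/(2·1.3) = 21.8 m

Phase 3 (decelerating): v₀ = 8.00 m/s, a = -1.8 m/s².
v = v₀ + at = 8.00 + (-1.8)(2.5) = 3.50 m/s
Δx = v₀t + ½at² = 8.00·2.5 + 0.5·-1.8·2.5² = 14.4 m
Total time = 2.98 + 4.06 + 2.50 = 9.54 s

9.54 s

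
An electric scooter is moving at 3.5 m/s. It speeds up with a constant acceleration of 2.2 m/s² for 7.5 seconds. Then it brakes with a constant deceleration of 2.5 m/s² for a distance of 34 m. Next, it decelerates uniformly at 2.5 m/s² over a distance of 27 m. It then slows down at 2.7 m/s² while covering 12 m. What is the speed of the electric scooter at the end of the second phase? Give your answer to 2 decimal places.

15.17 m/s

Phase 1 (accelerating): v₀ = 3.50 m/s, a = 2.2 m/s².
v = v₀ + at = 3.50 + (2.2)(7.5) = 20.0 m/s
Δx = v₀t + ½at² = 3.50·7.5 + 0.5·2.2·7.5² = 88.1 m

Phase 2 (decelerating): v₀ = 20.0 m/s, a = -2.5 m/s².
v² = v₀² + 2aΔx = 20.0² + 2·-2.5·34 = 230 → v = 15.2 m/s
t = (v − v₀)/a = (15.2 − 20.0)/-2.5 = 1.93 s
Speed at end of phase 2 = 15.2 m/s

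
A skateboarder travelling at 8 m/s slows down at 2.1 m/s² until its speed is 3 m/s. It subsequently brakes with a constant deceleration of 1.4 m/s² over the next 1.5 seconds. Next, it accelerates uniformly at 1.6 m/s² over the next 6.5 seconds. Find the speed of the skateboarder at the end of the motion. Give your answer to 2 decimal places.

11.30 m/s

Phase 1 (decelerating): v₀ = 8.00 m/s, a = -2.1 m/s².
v = v₀ + at → t = (3 − 8.00) / -2.1 = 2.38 s
v² = v₀² + 2aΔx → Δx = (3² − 8.00²)/(2·-2.1) = 13.1 m

Phase 2 (decelerating): v₀ = 3.00 m/s, a = -1.4 m/s².
v = v₀ + at = 3.00 + (-1.4)(1.5) = 0.900 m/s
Δx = v₀t + ½at² = 3.00·1.5 + 0.5·-1.4·1.5² = 2.93 m

Phase 3 (accelerating): v₀ = 0.900 m/s, a = 1.6 m/s².
v = v₀ + at = 0.900 + (1.6)(6.5) = 11.3 m/s
Δx = v₀t + ½at² = 0.900·6.5 + 0.5·1.6·6.5² = 39.7 m
Final speed = 11.3 m/s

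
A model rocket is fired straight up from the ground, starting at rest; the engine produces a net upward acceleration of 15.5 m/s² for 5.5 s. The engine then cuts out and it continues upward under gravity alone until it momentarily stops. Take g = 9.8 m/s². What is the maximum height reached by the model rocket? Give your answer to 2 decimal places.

605.23 m

Phase 1 (powered ascent): v₀ = 0 m/s, a = 15.5 m/s².
v = v₀ + at = 0 + (15.5)(5.5) = 85.2 m/s
Δx = v₀t + ½at² = 0·5.5 + 0.5·15.5·5.5² = 234 m

Phase 2 (coasting upward): v₀ = 85.2 m/s, a = -9.8 m/s².
v = v₀ + at → t = (0 − 85.2) / -9.8 = 8.70 s
v² = v₀² + 2aΔx → Δx = (0² − 85.2²)/(2·-9.8) = 371 m
Maximum height = 234 + 371 = 605 m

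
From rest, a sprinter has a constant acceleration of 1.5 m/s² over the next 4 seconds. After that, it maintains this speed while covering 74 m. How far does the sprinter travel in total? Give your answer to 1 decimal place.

86.0 m

Phase 1 (accelerating): v₀ = 0 m/s, a = 1.5 m/s².
v = v₀ + at = 0 + (1.5)(4) = 6.00 m/s
Δx = v₀t + ½at² = 0·4 + 0.5·1.5·4² = 12.0 m

Phase 2 (constant speed): v₀ = 6.00 m/s, a = 0 m/s².
Constant speed: t = d/v = 74/6.00 = 12.3 s
Total distance = 12.0 + 74.0 = 86.0 m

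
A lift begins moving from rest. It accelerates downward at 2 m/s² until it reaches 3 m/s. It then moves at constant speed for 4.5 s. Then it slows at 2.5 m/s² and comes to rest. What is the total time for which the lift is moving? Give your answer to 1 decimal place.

Phase 1 (accelerating): v₀ = 0 m/s, a = 2 m/s².
v = v₀ + at → t = (3 − 0) / 2 = 1.50 s
v² = v₀² + 2aΔx → Δx = (3² − 0²)/(2·2) = 2.25 m

Phase 2 (constant speed): v₀ = 3.00 m/s, a = 0 m/s².
v = v₀ + at = 3.00 + (0)(4.5) = 3.00 m/s
Δx = v₀t + ½at² = 3.00·4.5 + 0.5·0·4.5² = 13.5 m

Phase 3 (decelerating): v₀ = 3.00 m/s, a = -2.5 m/s².
v = v₀ + at → t = (0 − 3.00) / -2.5 = 1.20 s
v² = v₀² + 2aΔx → Δx = (0² − 3.00²)/(2·-2.5) = 1.80 m
Total time = 1.50 + 4.50 + 1.20 = 7.20 s

7.2 s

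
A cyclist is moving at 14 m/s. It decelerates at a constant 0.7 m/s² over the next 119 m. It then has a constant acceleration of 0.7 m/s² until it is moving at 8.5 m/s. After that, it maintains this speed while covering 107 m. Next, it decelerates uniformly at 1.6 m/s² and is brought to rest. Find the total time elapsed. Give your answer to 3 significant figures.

Phase 1 (decelerating): v₀ = 14.0 m/s, a = -0.7 m/s².
v² = v₀² + 2aΔx = 14.0² + 2·-0.7·119 = 29.4 → v = 5.42 m/s
t = (v − v₀)/a = (5.42 − 14.0)/-0.7 = 12.3 s

Phase 2 (accelerating): v₀ = 5.42 m/s, a = 0.7 m/s².
v = v₀ + at → t = (8.5 − 5.42) / 0.7 = 4.40 s
v² = v₀² + 2aΔx → Δx = (8.5² − 5.42²)/(2·0.7) = 30.6 m

Phase 3 (constant speed): v₀ = 8.50 m/s, a = 0 m/s².
Constant speed: t = d/v = 107/8.50 = 12.6 s

Phase 4 (decelerating): v₀ = 8.50 m/s, a = -1.6 m/s².
v = v₀ + at → t = (0 − 8.50) / -1.6 = 5.31 s
v² = v₀² + 2aΔx → Δx = (0² − 8.50²)/(2·-1.6) = 22.6 m
Total time = 12.3 + 4.40 + 12.6 + 5.31 = 34.6 s

34.6 s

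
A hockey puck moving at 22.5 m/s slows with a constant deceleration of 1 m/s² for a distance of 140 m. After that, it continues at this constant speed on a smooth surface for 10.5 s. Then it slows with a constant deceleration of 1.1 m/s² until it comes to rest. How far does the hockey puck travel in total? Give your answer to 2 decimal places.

400.78 m

Phase 1 (decelerating): v₀ = 22.5 m/s, a = -1 m/s².
v² = v₀² + 2aΔx = 22.5² + 2·-1·140 = 226 → v = 15.0 m/s
t = (v − v₀)/a = (15.0 − 22.5)/-1 = 7.46 s

Phase 2 (constant speed): v₀ = 15.0 m/s, a = 0 m/s².
v = v₀ + at = 15.0 + (0)(10.5) = 15.0 m/s
Δx = v₀t + ½at² = 15.0·10.5 + 0.5·0·10.5² = 158 m

Phase 3 (decelerating): v₀ = 15.0 m/s, a = -1.1 m/s².
v = v₀ + at → t = (0 − 15.0) / -1.1 = 13.7 s
v² = v₀² + 2aΔx → Δx = (0² − 15.0²)/(2·-1.1) = 103 m
Total distance = 140 + 158 + 103 = 401 m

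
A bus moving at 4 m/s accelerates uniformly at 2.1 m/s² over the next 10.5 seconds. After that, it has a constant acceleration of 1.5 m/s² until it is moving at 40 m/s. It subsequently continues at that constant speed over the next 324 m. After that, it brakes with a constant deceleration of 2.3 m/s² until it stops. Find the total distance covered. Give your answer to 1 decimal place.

1136.7 m

Phase 1 (accelerating): v₀ = 4.00 m/s, a = 2.1 m/s².
v = v₀ + at = 4.00 + (2.1)(10.5) = 26.1 m/s
Δx = v₀t + ½at² = 4.00·10.5 + 0.5·2.1·10.5² = 158 m

Phase 2 (accelerating): v₀ = 26.1 m/s, a = 1.5 m/s².
v = v₀ + at → t = (40 − 26.1) / 1.5 = 9.30 s
v² = v₀² + 2aΔx → Δx = (40² − 26.1²)/(2·1.5) = 307 m

Phase 3 (constant speed): v₀ = 40.0 m/s, a = 0 m/s².
Constant speed: t = d/v = 324/40.0 = 8.10 s

Phase 4 (decelerating): v₀ = 40.0 m/s, a = -2.3 m/s².
v = v₀ + at → t = (0 − 40.0) / -2.3 = 17.4 s
v² = v₀² + 2aΔx → Δx = (0² − 40.0²)/(2·-2.3) = 348 m
Total distance = 158 + 307 + 324 + 348 = 1140 m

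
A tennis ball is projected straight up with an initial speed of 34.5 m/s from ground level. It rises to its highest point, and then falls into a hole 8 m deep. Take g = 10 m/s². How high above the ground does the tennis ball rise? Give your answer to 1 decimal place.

Phase 1 (rising): v₀ = 34.5 m/s, a = -10 m/s².
v = v₀ + at → t = (0 − 34.5) / -10 = 3.45 s
v² = v₀² + 2aΔx → Δx = (0² − 34.5²)/(2·-10) = 59.5 m
Maximum height = 59.5 m

59.5 m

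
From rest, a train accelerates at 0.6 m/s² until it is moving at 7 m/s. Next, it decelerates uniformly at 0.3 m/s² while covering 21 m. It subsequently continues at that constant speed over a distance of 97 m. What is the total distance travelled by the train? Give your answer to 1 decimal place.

158.8 m

Phase 1 (accelerating): v₀ = 0 m/s, a = 0.6 m/s².
v = v₀ + at → t = (7 − 0) / 0.6 = 11.7 s
v² = v₀² + 2aΔx → Δx = (7² − 0²)/(2·0.6) = 40.8 m

Phase 2 (decelerating): v₀ = 7.00 m/s, a = -0.3 m/s².
v² = v₀² + 2aΔx = 7.00² + 2·-0.3·21 = 36.4 → v = 6.03 m/s
t = (v − v₀)/a = (6.03 − 7.00)/-0.3 = 3.22 s

Phase 3 (constant speed): v₀ = 6.03 m/s, a = 0 m/s².
Constant speed: t = d/v = 97/6.03 = 16.1 s
Total distance = 40.8 + 21.0 + 97.0 = 159 m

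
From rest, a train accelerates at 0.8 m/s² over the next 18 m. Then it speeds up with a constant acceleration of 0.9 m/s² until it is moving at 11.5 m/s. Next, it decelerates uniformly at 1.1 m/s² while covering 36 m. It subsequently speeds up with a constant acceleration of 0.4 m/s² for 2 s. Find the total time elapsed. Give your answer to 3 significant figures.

Phase 1 (accelerating): v₀ = 0 m/s, a = 0.8 m/s².
v² = v₀² + 2aΔx = 0² + 2·0.8·18 = 28.8 → v = 5.37 m/s
t = (v − v₀)/a = (5.37 − 0)/0.8 = 6.71 s

Phase 2 (accelerating): v₀ = 5.37 m/s, a = 0.9 m/s².
v = v₀ + at → t = (11.5 − 5.37) / 0.9 = 6.81 s
v² = v₀² + 2aΔx → Δx = (11.5² − 5.37²)/(2·0.9) = 57.5 m

Phase 3 (decelerating): v₀ = 11.5 m/s, a = -1.1 m/s².
v² = v₀² + 2aΔx = 11.5² + 2·-1.1·36 = 53.0 → v = 7.28 m/s
t = (v − v₀)/a = (7.28 − 11.5)/-1.1 = 3.83 s

Phase 4 (accelerating): v₀ = 7.28 m/s, a = 0.4 m/s².
v = v₀ + at = 7.28 + (0.4)(2) = 8.08 m/s
Δx = v₀t + ½at² = 7.28·2 + 0.5·0.4·2² = 15.4 m
Total time = 6.71 + 6.81 + 3.83 + 2.00 = 19.4 s

19.4 s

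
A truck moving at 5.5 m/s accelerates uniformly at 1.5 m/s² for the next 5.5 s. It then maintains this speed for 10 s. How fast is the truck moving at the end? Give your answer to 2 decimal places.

Phase 1 (accelerating): v₀ = 5.50 m/s, a = 1.5 m/s².
v = v₀ + at = 5.50 + (1.5)(5.5) = 13.8 m/s
Δx = v₀t + ½at² = 5.50·5.5 + 0.5·1.5·5.5² = 52.9 m

Phase 2 (constant speed): v₀ = 13.8 m/s, a = 0 m/s².
v = v₀ + at = 13.8 + (0)(10) = 13.8 m/s
Δx = v₀t + ½at² = 13.8·10 + 0.5·0·10² = 138 m
Final speed = 13.8 m/s

13.75 m/s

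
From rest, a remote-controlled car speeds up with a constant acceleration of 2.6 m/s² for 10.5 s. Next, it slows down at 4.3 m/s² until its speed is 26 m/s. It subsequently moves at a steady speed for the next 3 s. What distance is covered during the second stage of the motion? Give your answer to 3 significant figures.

Phase 1 (accelerating): v₀ = 0 m/s, a = 2.6 m/s².
v = v₀ + at = 0 + (2.6)(10.5) = 27.3 m/s
Δx = v₀t + ½at² = 0·10.5 + 0.5·2.6·10.5² = 143 m

Phase 2 (decelerating): v₀ = 27.3 m/s, a = -4.3 m/s².
v = v₀ + at → t = (26 − 27.3) / -4.3 = 0.302 s
v² = v₀² + 2aΔx → Δx = (26² − 27.3²)/(2·-4.3) = 8.06 m
Distance in phase 2 = 8.06 m

8.06 m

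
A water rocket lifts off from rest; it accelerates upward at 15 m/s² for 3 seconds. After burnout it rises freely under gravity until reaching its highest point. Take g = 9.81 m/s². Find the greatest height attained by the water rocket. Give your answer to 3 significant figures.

Phase 1 (powered ascent): v₀ = 0 m/s, a = 15 m/s².
v = v₀ + at = 0 + (15)(3) = 45.0 m/s
Δx = v₀t + ½at² = 0·3 + 0.5·15·3² = 67.5 m

Phase 2 (coasting upward): v₀ = 45.0 m/s, a = -9.81 m/s².
v = v₀ + at → t = (0 − 45.0) / -9.81 = 4.59 s
v² = v₀² + 2aΔx → Δx = (0² − 45.0²)/(2·-9.81) = 103 m
Maximum height = 67.5 + 103 = 171 m

171 m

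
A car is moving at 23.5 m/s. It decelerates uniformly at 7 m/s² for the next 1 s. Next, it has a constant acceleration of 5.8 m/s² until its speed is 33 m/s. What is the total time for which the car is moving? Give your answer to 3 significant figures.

3.84 s

Phase 1 (decelerating): v₀ = 23.5 m/s, a = -7 m/s².
v = v₀ + at = 23.5 + (-7)(1) = 16.5 m/s
Δx = v₀t + ½at² = 23.5·1 + 0.5·-7·1² = 20.0 m

Phase 2 (accelerating): v₀ = 16.5 m/s, a = 5.8 m/s².
v = v₀ + at → t = (33 − 16.5) / 5.8 = 2.84 s
v² = v₀² + 2aΔx → Δx = (33² − 16.5²)/(2·5.8) = 70.4 m
Total time = 1.00 + 2.84 = 3.84 s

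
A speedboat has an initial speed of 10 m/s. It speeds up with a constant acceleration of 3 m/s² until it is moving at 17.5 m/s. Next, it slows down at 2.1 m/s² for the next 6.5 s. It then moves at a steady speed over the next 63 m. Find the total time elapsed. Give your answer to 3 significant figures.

Phase 1 (accelerating): v₀ = 10.0 m/s, a = 3 m/s².
v = v₀ + at → t = (17.5 − 10.0) / 3 = 2.50 s
v² = v₀² + 2aΔx → Δx = (17.5² − 10.0²)/(2·3) = 34.4 m

Phase 2 (decelerating): v₀ = 17.5 m/s, a = -2.1 m/s².
v = v₀ + at = 17.5 + (-2.1)(6.5) = 3.85 m/s
Δx = v₀t + ½at² = 17.5·6.5 + 0.5·-2.1·6.5² = 69.4 m

Phase 3 (constant speed): v₀ = 3.85 m/s, a = 0 m/s².
Constant speed: t = d/v = 63/3.85 = 16.4 s
Total time = 2.50 + 6.50 + 16.4 = 25.4 s

25.4 s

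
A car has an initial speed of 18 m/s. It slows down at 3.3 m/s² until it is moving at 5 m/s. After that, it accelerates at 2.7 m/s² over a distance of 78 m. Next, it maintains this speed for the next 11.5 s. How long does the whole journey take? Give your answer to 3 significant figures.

21.4 s

Phase 1 (decelerating): v₀ = 18.0 m/s, a = -3.3 m/s².
v = v₀ + at → t = (5 − 18.0) / -3.3 = 3.94 s
v² = v₀² + 2aΔx → Δx = (5² − 18.0²)/(2·-3.3) = 45.3 m

Phase 2 (accelerating): v₀ = 5.00 m/s, a = 2.7 m/s².
v² = v₀² + 2aΔx = 5.00² + 2·2.7·78 = 446 → v = 21.1 m/s
t = (v − v₀)/a = (21.1 − 5.00)/2.7 = 5.97 s

Phase 3 (constant speed): v₀ = 21.1 m/s, a = 0 m/s².
v = v₀ + at = 21.1 + (0)(11.5) = 21.1 m/s
Δx = v₀t + ½at² = 21.1·11.5 + 0.5·0·11.5² = 243 m
Total time = 3.94 + 5.97 + 11.5 = 21.4 s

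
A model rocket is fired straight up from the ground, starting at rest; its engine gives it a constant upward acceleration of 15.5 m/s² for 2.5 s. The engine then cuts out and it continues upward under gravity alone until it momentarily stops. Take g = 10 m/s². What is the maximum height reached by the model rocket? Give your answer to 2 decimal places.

Phase 1 (powered ascent): v₀ = 0 m/s, a = 15.5 m/s².
v = v₀ + at = 0 + (15.5)(2.5) = 38.8 m/s
Δx = v₀t + ½at² = 0·2.5 + 0.5·15.5·2.5² = 48.4 m

Phase 2 (coasting upward): v₀ = 38.8 m/s, a = -10 m/s².
v = v₀ + at → t = (0 − 38.8) / -10 = 3.88 s
v² = v₀² + 2aΔx → Δx = (0² − 38.8²)/(2·-10) = 75.1 m
Maximum height = 48.4 + 75.1 = 124 m

123.52 m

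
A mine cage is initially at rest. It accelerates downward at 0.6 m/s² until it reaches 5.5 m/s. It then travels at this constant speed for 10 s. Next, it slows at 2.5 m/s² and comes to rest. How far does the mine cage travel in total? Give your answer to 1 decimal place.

Phase 1 (accelerating): v₀ = 0 m/s, a = 0.6 m/s².
v = v₀ + at → t = (5.5 − 0) / 0.6 = 9.17 s
v² = v₀² + 2aΔx → Δx = (5.5² − 0²)/(2·0.6) = 25.2 m

Phase 2 (constant speed): v₀ = 5.50 m/s, a = 0 m/s².
v = v₀ + at = 5.50 + (0)(10) = 5.50 m/s
Δx = v₀t + ½at² = 5.50·10 + 0.5·0·10² = 55.0 m

Phase 3 (decelerating): v₀ = 5.50 m/s, a = -2.5 m/s².
v = v₀ + at → t = (0 − 5.50) / -2.5 = 2.20 s
v² = v₀² + 2aΔx → Δx = (0² − 5.50²)/(2·-2.5) = 6.05 m
Total distance = 25.2 + 55.0 + 6.05 = 86.3 m

86.3 m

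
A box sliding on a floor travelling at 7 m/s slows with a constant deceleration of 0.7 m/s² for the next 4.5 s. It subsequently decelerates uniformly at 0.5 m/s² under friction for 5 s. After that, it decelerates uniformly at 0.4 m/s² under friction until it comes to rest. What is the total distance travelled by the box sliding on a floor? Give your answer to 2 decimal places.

39.69 m

Phase 1 (decelerating): v₀ = 7.00 m/s, a = -0.7 m/s².
v = v₀ + at = 7.00 + (-0.7)(4.5) = 3.85 m/s
Δx = v₀t + ½at² = 7.00·4.5 + 0.5·-0.7·4.5² = 24.4 m

Phase 2 (decelerating): v₀ = 3.85 m/s, a = -0.5 m/s².
v = v₀ + at = 3.85 + (-0.5)(5) = 1.35 m/s
Δx = v₀t + ½at² = 3.85·5 + 0.5·-0.5·5² = 13.0 m

Phase 3 (decelerating): v₀ = 1.35 m/s, a = -0.4 m/s².
v = v₀ + at → t = (0 − 1.35) / -0.4 = 3.38 s
v² = v₀² + 2aΔx → Δx = (0² − 1.35²)/(2·-0.4) = 2.28 m
Total distance = 24.4 + 13.0 + 2.28 = 39.7 m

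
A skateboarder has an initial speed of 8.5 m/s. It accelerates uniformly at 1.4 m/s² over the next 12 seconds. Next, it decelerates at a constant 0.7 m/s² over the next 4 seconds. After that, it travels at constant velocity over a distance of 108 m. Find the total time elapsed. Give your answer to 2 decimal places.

Phase 1 (accelerating): v₀ = 8.50 m/s, a = 1.4 m/s².
v = v₀ + at = 8.50 + (1.4)(12) = 25.3 m/s
Δx = v₀t + ½at² = 8.50·12 + 0.5·1.4·12² = 203 m

Phase 2 (decelerating): v₀ = 25.3 m/s, a = -0.7 m/s².
v = v₀ + at = 25.3 + (-0.7)(4) = 22.5 m/s
Δx = v₀t + ½at² = 25.3·4 + 0.5·-0.7·4² = 95.6 m

Phase 3 (constant speed): v₀ = 22.5 m/s, a = 0 m/s².
Constant speed: t = d/v = 108/22.5 = 4.80 s
Total time = 12.0 + 4.00 + 4.80 = 20.8 s

20.80 s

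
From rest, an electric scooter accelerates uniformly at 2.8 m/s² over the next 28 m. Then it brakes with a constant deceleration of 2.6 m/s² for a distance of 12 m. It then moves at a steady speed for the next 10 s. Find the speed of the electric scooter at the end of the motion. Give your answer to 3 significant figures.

9.72 m/s

Phase 1 (accelerating): v₀ = 0 m/s, a = 2.8 m/s².
v² = v₀² + 2aΔx = 0² + 2·2.8·28 = 157 → v = 12.5 m/s
t = (v − v₀)/a = (12.5 − 0)/2.8 = 4.47 s

Phase 2 (decelerating): v₀ = 12.5 m/s, a = -2.6 m/s².
v² = v₀² + 2aΔx = 12.5² + 2·-2.6·12 = 94.4 → v = 9.72 m/s
t = (v − v₀)/a = (9.72 − 12.5)/-2.6 = 1.08 s

Phase 3 (constant speed): v₀ = 9.72 m/s, a = 0 m/s².
v = v₀ + at = 9.72 + (0)(10) = 9.72 m/s
Δx = v₀t + ½at² = 9.72·10 + 0.5·0·10² = 97.2 m
Final speed = 9.72 m/s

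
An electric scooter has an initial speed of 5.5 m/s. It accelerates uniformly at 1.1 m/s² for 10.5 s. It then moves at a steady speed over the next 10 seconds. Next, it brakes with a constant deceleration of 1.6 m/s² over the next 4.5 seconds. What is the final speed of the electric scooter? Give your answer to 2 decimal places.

Phase 1 (accelerating): v₀ = 5.50 m/s, a = 1.1 m/s².
v = v₀ + at = 5.50 + (1.1)(10.5) = 17.1 m/s
Δx = v₀t + ½at² = 5.50·10.5 + 0.5·1.1·10.5² = 118 m

Phase 2 (constant speed): v₀ = 17.1 m/s, a = 0 m/s².
v = v₀ + at = 17.1 + (0)(10) = 17.1 m/s
Δx = v₀t + ½at² = 17.1·10 + 0.5·0·10² = 170 m

Phase 3 (decelerating): v₀ = 17.1 m/s, a = -1.6 m/s².
v = v₀ + at = 17.1 + (-1.6)(4.5) = 9.85 m/s
Δx = v₀t + ½at² = 17.1·4.5 + 0.5·-1.6·4.5² = 60.5 m
Final speed = 9.85 m/s

9.85 m/s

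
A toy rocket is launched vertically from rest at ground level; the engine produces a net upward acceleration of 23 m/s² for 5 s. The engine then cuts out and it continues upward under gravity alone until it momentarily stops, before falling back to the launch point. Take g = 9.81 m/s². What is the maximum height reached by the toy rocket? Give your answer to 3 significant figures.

Phase 1 (powered ascent): v₀ = 0 m/s, a = 23 m/s².
v = v₀ + at = 0 + (23)(5) = 115 m/s
Δx = v₀t + ½at² = 0·5 + 0.5·23·5² = 288 m

Phase 2 (coasting upward): v₀ = 115 m/s, a = -9.81 m/s².
v = v₀ + at → t = (0 − 115) / -9.81 = 11.7 s
v² = v₀² + 2aΔx → Δx = (0² − 115²)/(2·-9.81) = 674 m
Maximum height = 288 + 674 = 962 m

962 m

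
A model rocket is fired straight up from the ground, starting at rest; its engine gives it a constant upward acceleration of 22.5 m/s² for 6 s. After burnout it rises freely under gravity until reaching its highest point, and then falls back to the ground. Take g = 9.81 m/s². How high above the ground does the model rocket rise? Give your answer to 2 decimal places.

1333.90 m

Phase 1 (powered ascent): v₀ = 0 m/s, a = 22.5 m/s².
v = v₀ + at = 0 + (22.5)(6) = 135 m/s
Δx = v₀t + ½at² = 0·6 + 0.5·22.5·6² = 405 m

Phase 2 (coasting upward): v₀ = 135 m/s, a = -9.81 m/s².
v = v₀ + at → t = (0 − 135) / -9.81 = 13.8 s
v² = v₀² + 2aΔx → Δx = (0² − 135²)/(2·-9.81) = 929 m
Maximum height = 405 + 929 = 1330 m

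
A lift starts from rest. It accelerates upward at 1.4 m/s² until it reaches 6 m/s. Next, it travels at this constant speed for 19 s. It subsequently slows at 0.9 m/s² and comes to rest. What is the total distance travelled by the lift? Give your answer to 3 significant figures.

147 m

Phase 1 (accelerating): v₀ = 0 m/s, a = 1.4 m/s².
v = v₀ + at → t = (6 − 0) / 1.4 = 4.29 s
v² = v₀² + 2aΔx → Δx = (6² − 0²)/(2·1.4) = 12.9 m

Phase 2 (constant speed): v₀ = 6.00 m/s, a = 0 m/s².
v = v₀ + at = 6.00 + (0)(19) = 6.00 m/s
Δx = v₀t + ½at² = 6.00·19 + 0.5·0·19² = 114 m

Phase 3 (decelerating): v₀ = 6.00 m/s, a = -0.9 m/s².
v = v₀ + at → t = (0 − 6.00) / -0.9 = 6.67 s
v² = v₀² + 2aΔx → Δx = (0² − 6.00²)/(2·-0.9) = 20.0 m
Total distance = 12.9 + 114 + 20.0 = 147 m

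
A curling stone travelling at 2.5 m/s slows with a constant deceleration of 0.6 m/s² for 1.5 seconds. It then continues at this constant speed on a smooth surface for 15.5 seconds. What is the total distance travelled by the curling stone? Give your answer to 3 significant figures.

Phase 1 (decelerating): v₀ = 2.50 m/s, a = -0.6 m/s².
v = v₀ + at = 2.50 + (-0.6)(1.5) = 1.60 m/s
Δx = v₀t + ½at² = 2.50·1.5 + 0.5·-0.6·1.5² = 3.08 m

Phase 2 (constant speed): v₀ = 1.60 m/s, a = 0 m/s².
v = v₀ + at = 1.60 + (0)(15.5) = 1.60 m/s
Δx = v₀t + ½at² = 1.60·15.5 + 0.5·0·15.5² = 24.8 m
Total distance = 3.08 + 24.8 = 27.9 m

27.9 m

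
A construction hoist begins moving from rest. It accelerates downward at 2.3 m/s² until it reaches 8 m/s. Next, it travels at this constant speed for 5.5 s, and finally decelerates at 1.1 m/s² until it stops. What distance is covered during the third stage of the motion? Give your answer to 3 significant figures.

29.1 m

Phase 1 (accelerating): v₀ = 0 m/s, a = 2.3 m/s².
v = v₀ + at → t = (8 − 0) / 2.3 = 3.48 s
v² = v₀² + 2aΔx → Δx = (8² − 0²)/(2·2.3) = 13.9 m

Phase 2 (constant speed): v₀ = 8.00 m/s, a = 0 m/s².
v = v₀ + at = 8.00 + (0)(5.5) = 8.00 m/s
Δx = v₀t + ½at² = 8.00·5.5 + 0.5·0·5.5² = 44.0 m

Phase 3 (decelerating): v₀ = 8.00 m/s, a = -1.1 m/s².
v = v₀ + at → t = (0 − 8.00) / -1.1 = 7.27 s
v² = v₀² + 2aΔx → Δx = (0² − 8.00²)/(2·-1.1) = 29.1 m
Distance in phase 3 = 29.1 m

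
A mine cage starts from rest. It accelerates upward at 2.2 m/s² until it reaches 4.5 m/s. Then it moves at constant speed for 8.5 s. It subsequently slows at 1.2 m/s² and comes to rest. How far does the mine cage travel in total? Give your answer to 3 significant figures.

Phase 1 (accelerating): v₀ = 0 m/s, a = 2.2 m/s².
v = v₀ + at → t = (4.5 − 0) / 2.2 = 2.05 s
v² = v₀² + 2aΔx → Δx = (4.5² − 0²)/(2·2.2) = 4.60 m

Phase 2 (constant speed): v₀ = 4.50 m/s, a = 0 m/s².
v = v₀ + at = 4.50 + (0)(8.5) = 4.50 m/s
Δx = v₀t + ½at² = 4.50·8.5 + 0.5·0·8.5² = 38.2 m

Phase 3 (decelerating): v₀ = 4.50 m/s, a = -1.2 m/s².
v = v₀ + at → t = (0 − 4.50) / -1.2 = 3.75 s
v² = v₀² + 2aΔx → Δx = (0² − 4.50²)/(2·-1.2) = 8.44 m
Total distance = 4.60 + 38.2 + 8.44 = 51.3 m

51.3 m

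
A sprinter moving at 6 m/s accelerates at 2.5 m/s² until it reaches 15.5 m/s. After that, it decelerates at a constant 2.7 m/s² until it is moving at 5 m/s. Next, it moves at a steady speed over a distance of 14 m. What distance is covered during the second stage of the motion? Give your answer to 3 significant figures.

Phase 1 (accelerating): v₀ = 6.00 m/s, a = 2.5 m/s².
v = v₀ + at → t = (15.5 − 6.00) / 2.5 = 3.80 s
v² = v₀² + 2aΔx → Δx = (15.5² − 6.00²)/(2·2.5) = 40.9 m

Phase 2 (decelerating): v₀ = 15.5 m/s, a = -2.7 m/s².
v = v₀ + at → t = (5 − 15.5) / -2.7 = 3.89 s
v² = v₀² + 2aΔx → Δx = (5² − 15.5²)/(2·-2.7) = 39.9 m
Distance in phase 2 = 39.9 m

39.9 m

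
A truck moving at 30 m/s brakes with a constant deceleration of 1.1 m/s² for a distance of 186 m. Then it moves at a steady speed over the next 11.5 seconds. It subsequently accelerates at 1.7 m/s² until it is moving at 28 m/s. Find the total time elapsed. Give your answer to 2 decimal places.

22.07 s

Phase 1 (decelerating): v₀ = 30.0 m/s, a = -1.1 m/s².
v² = v₀² + 2aΔx = 30.0² + 2·-1.1·186 = 491 → v = 22.2 m/s
t = (v − v₀)/a = (22.2 − 30.0)/-1.1 = 7.13 s

Phase 2 (constant speed): v₀ = 22.2 m/s, a = 0 m/s².
v = v₀ + at = 22.2 + (0)(11.5) = 22.2 m/s
Δx = v₀t + ½at² = 22.2·11.5 + 0.5·0·11.5² = 255 m

Phase 3 (accelerating): v₀ = 22.2 m/s, a = 1.7 m/s².
v = v₀ + at → t = (28 − 22.2) / 1.7 = 3.44 s
v² = v₀² + 2aΔx → Δx = (28² − 22.2²)/(2·1.7) = 86.2 m
Total time = 7.13 + 11.5 + 3.44 = 22.1 s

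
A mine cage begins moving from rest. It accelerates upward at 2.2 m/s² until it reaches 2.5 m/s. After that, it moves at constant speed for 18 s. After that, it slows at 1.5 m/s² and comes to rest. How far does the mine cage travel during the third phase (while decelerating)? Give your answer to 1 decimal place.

Phase 1 (accelerating): v₀ = 0 m/s, a = 2.2 m/s².
v = v₀ + at → t = (2.5 − 0) / 2.2 = 1.14 s
v² = v₀² + 2aΔx → Δx = (2.5² − 0²)/(2·2.2) = 1.42 m

Phase 2 (constant speed): v₀ = 2.50 m/s, a = 0 m/s².
v = v₀ + at = 2.50 + (0)(18) = 2.50 m/s
Δx = v₀t + ½at² = 2.50·18 + 0.5·0·18² = 45.0 m

Phase 3 (decelerating): v₀ = 2.50 m/s, a = -1.5 m/s².
v = v₀ + at → t = (0 − 2.50) / -1.5 = 1.67 s
v² = v₀² + 2aΔx → Δx = (0² − 2.50²)/(2·-1.5) = 2.08 m
Distance in phase 3 = 2.08 m

2.1 m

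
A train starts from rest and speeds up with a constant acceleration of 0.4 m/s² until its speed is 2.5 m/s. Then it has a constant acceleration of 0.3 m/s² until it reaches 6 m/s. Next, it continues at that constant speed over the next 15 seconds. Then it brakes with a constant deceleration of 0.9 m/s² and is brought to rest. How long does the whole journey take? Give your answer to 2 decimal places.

39.58 s

Phase 1 (accelerating): v₀ = 0 m/s, a = 0.4 m/s².
v = v₀ + at → t = (2.5 − 0) / 0.4 = 6.25 s
v² = v₀² + 2aΔx → Δx = (2.5² − 0²)/(2·0.4) = 7.81 m

Phase 2 (accelerating): v₀ = 2.50 m/s, a = 0.3 m/s².
v = v₀ + at → t = (6 − 2.50) / 0.3 = 11.7 s
v² = v₀² + 2aΔx → Δx = (6² − 2.50²)/(2·0.3) = 49.6 m

Phase 3 (constant speed): v₀ = 6.00 m/s, a = 0 m/s².
v = v₀ + at = 6.00 + (0)(15) = 6.00 m/s
Δx = v₀t + ½at² = 6.00·15 + 0.5·0·15² = 90.0 m

Phase 4 (decelerating): v₀ = 6.00 m/s, a = -0.9 m/s².
v = v₀ + at → t = (0 − 6.00) / -0.9 = 6.67 s
v² = v₀² + 2aΔx → Δx = (0² − 6.00²)/(2·-0.9) = 20.0 m
Total time = 6.25 + 11.7 + 15.0 + 6.67 = 39.6 s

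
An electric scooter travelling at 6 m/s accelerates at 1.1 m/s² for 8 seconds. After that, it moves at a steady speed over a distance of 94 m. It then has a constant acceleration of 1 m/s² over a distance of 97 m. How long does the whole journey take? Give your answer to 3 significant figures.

19.9 s

Phase 1 (accelerating): v₀ = 6.00 m/s, a = 1.1 m/s².
v = v₀ + at = 6.00 + (1.1)(8) = 14.8 m/s
Δx = v₀t + ½at² = 6.00·8 + 0.5·1.1·8² = 83.2 m

Phase 2 (constant speed): v₀ = 14.8 m/s, a = 0 m/s².
Constant speed: t = d/v = 94/14.8 = 6.35 s

Phase 3 (accelerating): v₀ = 14.8 m/s, a = 1 m/s².
v² = v₀² + 2aΔx = 14.8² + 2·1·97 = 413 → v = 20.3 m/s
t = (v − v₀)/a = (20.3 − 14.8)/1 = 5.52 s
Total time = 8.00 + 6.35 + 5.52 = 19.9 s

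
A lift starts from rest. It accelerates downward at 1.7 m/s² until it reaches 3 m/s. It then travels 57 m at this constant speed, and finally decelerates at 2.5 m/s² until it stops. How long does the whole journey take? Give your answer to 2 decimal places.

21.96 s

Phase 1 (accelerating): v₀ = 0 m/s, a = 1.7 m/s².
v = v₀ + at → t = (3 − 0) / 1.7 = 1.76 s
v² = v₀² + 2aΔx → Δx = (3² − 0²)/(2·1.7) = 2.65 m

Phase 2 (constant speed): v₀ = 3.00 m/s, a = 0 m/s².
Constant speed: t = d/v = 57/3.00 = 19.0 s

Phase 3 (decelerating): v₀ = 3.00 m/s, a = -2.5 m/s².
v = v₀ + at → t = (0 − 3.00) / -2.5 = 1.20 s
v² = v₀² + 2aΔx → Δx = (0² − 3.00²)/(2·-2.5) = 1.80 m
Total time = 1.76 + 19.0 + 1.20 = 22.0 s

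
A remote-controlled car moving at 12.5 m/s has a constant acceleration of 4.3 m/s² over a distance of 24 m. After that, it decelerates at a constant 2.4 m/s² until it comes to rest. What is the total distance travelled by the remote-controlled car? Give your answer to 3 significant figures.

99.6 m

Phase 1 (accelerating): v₀ = 12.5 m/s, a = 4.3 m/s².
v² = v₀² + 2aΔx = 12.5² + 2·4.3·24 = 363 → v = 19.0 m/s
t = (v − v₀)/a = (19.0 − 12.5)/4.3 = 1.52 s

Phase 2 (decelerating): v₀ = 19.0 m/s, a = -2.4 m/s².
v = v₀ + at → t = (0 − 19.0) / -2.4 = 7.93 s
v² = v₀² + 2aΔx → Δx = (0² − 19.0²)/(2·-2.4) = 75.6 m
Total distance = 24.0 + 75.6 = 99.6 m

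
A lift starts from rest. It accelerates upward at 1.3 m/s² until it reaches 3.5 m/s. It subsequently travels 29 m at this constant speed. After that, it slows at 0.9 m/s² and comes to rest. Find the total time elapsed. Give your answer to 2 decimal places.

14.87 s

Phase 1 (accelerating): v₀ = 0 m/s, a = 1.3 m/s².
v = v₀ + at → t = (3.5 − 0) / 1.3 = 2.69 s
v² = v₀² + 2aΔx → Δx = (3.5² − 0²)/(2·1.3) = 4.71 m

Phase 2 (constant speed): v₀ = 3.50 m/s, a = 0 m/s².
Constant speed: t = d/v = 29/3.50 = 8.29 s

Phase 3 (decelerating): v₀ = 3.50 m/s, a = -0.9 m/s².
v = v₀ + at → t = (0 − 3.50) / -0.9 = 3.89 s
v² = v₀² + 2aΔx → Δx = (0² − 3.50²)/(2·-0.9) = 6.81 m
Total time = 2.69 + 8.29 + 3.89 = 14.9 s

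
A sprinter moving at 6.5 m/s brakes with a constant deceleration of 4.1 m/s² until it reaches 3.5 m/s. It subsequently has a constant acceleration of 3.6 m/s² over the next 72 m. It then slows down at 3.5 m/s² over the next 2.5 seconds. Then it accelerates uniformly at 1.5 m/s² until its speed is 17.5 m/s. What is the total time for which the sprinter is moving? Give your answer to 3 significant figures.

10.8 s

Phase 1 (decelerating): v₀ = 6.50 m/s, a = -4.1 m/s².
v = v₀ + at → t = (3.5 − 6.50) / -4.1 = 0.732 s
v² = v₀² + 2aΔx → Δx = (3.5² − 6.50²)/(2·-4.1) = 3.66 m

Phase 2 (accelerating): v₀ = 3.50 m/s, a = 3.6 m/s².
v² = v₀² + 2aΔx = 3.50² + 2·3.6·72 = 531 → v = 23.0 m/s
t = (v − v₀)/a = (23.0 − 3.50)/3.6 = 5.43 s

Phase 3 (decelerating): v₀ = 23.0 m/s, a = -3.5 m/s².
v = v₀ + at = 23.0 + (-3.5)(2.5) = 14.3 m/s
Δx = v₀t + ½at² = 23.0·2.5 + 0.5·-3.5·2.5² = 46.7 m

Phase 4 (accelerating): v₀ = 14.3 m/s, a = 1.5 m/s².
v = v₀ + at → t = (17.5 − 14.3) / 1.5 = 2.14 s
v² = v₀² + 2aΔx → Δx = (17.5² − 14.3²)/(2·1.5) = 34.1 m
Total time = 0.732 + 5.43 + 2.50 + 2.14 = 10.8 s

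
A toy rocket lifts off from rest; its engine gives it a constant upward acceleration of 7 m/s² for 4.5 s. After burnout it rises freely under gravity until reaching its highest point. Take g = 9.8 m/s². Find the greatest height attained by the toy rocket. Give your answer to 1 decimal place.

121.5 m

Phase 1 (powered ascent): v₀ = 0 m/s, a = 7 m/s².
v = v₀ + at = 0 + (7)(4.5) = 31.5 m/s
Δx = v₀t + ½at² = 0·4.5 + 0.5·7·4.5² = 70.9 m

Phase 2 (coasting upward): v₀ = 31.5 m/s, a = -9.8 m/s².
v = v₀ + at → t = (0 − 31.5) / -9.8 = 3.21 s
v² = v₀² + 2aΔx → Δx = (0² − 31.5²)/(2·-9.8) = 50.6 m
Maximum height = 70.9 + 50.6 = 122 m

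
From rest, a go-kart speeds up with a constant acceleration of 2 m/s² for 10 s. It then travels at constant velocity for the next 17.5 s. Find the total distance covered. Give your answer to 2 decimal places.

450.00 m

Phase 1 (accelerating): v₀ = 0 m/s, a = 2 m/s².
v = v₀ + at = 0 + (2)(10) = 20.0 m/s
Δx = v₀t + ½at² = 0·10 + 0.5·2·10² = 100 m

Phase 2 (constant speed): v₀ = 20.0 m/s, a = 0 m/s².
v = v₀ + at = 20.0 + (0)(17.5) = 20.0 m/s
Δx = v₀t + ½at² = 20.0·17.5 + 0.5·0·17.5² = 350 m
Total distance = 100 + 350 = 450 m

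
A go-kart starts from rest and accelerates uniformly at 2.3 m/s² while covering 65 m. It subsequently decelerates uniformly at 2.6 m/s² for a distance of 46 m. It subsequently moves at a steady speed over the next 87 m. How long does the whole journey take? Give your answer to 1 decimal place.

Phase 1 (accelerating): v₀ = 0 m/s, a = 2.3 m/s².
v² = v₀² + 2aΔx = 0² + 2·2.3·65 = 299 → v = 17.3 m/s
t = (v − v₀)/a = (17.3 − 0)/2.3 = 7.52 s

Phase 2 (decelerating): v₀ = 17.3 m/s, a = -2.6 m/s².
v² = v₀² + 2aΔx = 17.3² + 2·-2.6·46 = 59.8 → v = 7.73 m/s
t = (v − v₀)/a = (7.73 − 17.3)/-2.6 = 3.68 s

Phase 3 (constant speed): v₀ = 7.73 m/s, a = 0 m/s².
Constant speed: t = d/v = 87/7.73 = 11.3 s
Total time = 7.52 + 3.68 + 11.3 = 22.4 s

22.4 s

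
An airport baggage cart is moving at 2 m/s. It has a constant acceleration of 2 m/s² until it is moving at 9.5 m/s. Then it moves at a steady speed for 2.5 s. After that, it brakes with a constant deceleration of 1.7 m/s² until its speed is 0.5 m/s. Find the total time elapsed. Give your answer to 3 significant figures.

11.5 s

Phase 1 (accelerating): v₀ = 2.00 m/s, a = 2 m/s².
v = v₀ + at → t = (9.5 − 2.00) / 2 = 3.75 s
v² = v₀² + 2aΔx → Δx = (9.5² − 2.00²)/(2·2) = 21.6 m

Phase 2 (constant speed): v₀ = 9.50 m/s, a = 0 m/s².
v = v₀ + at = 9.50 + (0)(2.5) = 9.50 m/s
Δx = v₀t + ½at² = 9.50·2.5 + 0.5·0·2.5² = 23.8 m

Phase 3 (decelerating): v₀ = 9.50 m/s, a = -1.7 m/s².
v = v₀ + at → t = (0.5 − 9.50) / -1.7 = 5.29 s
v² = v₀² + 2aΔx → Δx = (0.5² − 9.50²)/(2·-1.7) = 26.5 m
Total time = 3.75 + 2.50 + 5.29 = 11.5 s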